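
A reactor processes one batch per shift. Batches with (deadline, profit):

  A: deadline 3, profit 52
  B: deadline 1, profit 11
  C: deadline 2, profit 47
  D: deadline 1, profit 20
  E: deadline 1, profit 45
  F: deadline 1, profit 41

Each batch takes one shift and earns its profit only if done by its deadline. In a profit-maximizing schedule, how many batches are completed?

Sort by profit descending; place each in the latest free slot ≤ its deadline.
Profit order: A=52 C=47 E=45 F=41 D=20 B=11
Assign: A→slot 3, C→slot 2, E→slot 1, F skipped, D skipped, B skipped.
Slots: [1:E] [2:C] [3:A]
3 of 6 scheduled.

3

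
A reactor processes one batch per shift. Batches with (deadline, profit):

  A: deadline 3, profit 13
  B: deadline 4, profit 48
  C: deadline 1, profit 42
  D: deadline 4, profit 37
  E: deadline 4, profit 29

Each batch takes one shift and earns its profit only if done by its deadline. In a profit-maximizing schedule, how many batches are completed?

Sort by profit descending; place each in the latest free slot ≤ its deadline.
By profit: B(d4,48), C(d1,42), D(d4,37), E(d4,29), A(d3,13)
B→slot 4; C→slot 1; D→slot 3; E→slot 2; A skipped.
4 of 5 scheduled.

4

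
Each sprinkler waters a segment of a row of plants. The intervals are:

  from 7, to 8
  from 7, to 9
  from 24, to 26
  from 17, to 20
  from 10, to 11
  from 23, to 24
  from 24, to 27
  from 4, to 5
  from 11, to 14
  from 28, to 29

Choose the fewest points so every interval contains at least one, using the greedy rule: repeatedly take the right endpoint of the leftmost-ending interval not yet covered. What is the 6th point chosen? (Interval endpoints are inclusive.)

29

Sorted: [4,5] [7,8] [7,9] [10,11] [11,14] [17,20] [23,24] [24,26] [24,27] [28,29]
{[4,5]} hit by 5; {[7,8],[7,9]} hit by 8; {[10,11],[11,14]} hit by 11; {[17,20]} hit by 20; {[23,24],[24,26],[24,27]} hit by 24; {[28,29]} hit by 29.
Points: 5, 8, 11, 20, 24, 29 (6 total).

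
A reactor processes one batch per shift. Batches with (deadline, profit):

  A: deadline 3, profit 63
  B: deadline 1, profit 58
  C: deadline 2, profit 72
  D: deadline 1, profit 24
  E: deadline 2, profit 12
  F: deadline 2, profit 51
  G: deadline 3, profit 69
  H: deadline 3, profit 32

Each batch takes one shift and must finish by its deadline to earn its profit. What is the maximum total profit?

204

Take jobs in profit order; each goes to the latest open slot no later than its deadline.
Profit order: C=72 G=69 A=63 B=58 F=51 H=32 D=24 E=12
Assign: C→slot 2, G→slot 3, A→slot 1, B skipped, F skipped, H skipped, D skipped, E skipped.
Slots: [1:A] [2:C] [3:G]
Profit = 63 + 72 + 69 = 204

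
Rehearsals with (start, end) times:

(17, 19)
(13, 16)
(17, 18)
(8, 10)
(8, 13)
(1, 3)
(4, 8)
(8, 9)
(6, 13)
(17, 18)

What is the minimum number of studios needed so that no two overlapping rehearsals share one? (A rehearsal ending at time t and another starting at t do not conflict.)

4

The answer is the maximum number of intervals overlapping at any instant.
starts: [1, 4, 6, 8, 8, 8, 13, 17, 17, 17]
ends:   [3, 8, 9, 10, 13, 13, 16, 18, 18, 19]
s1→1 e3→0 s4→1 s6→2 e8→1 s8→2 s8→3 s8→4  — peak 4.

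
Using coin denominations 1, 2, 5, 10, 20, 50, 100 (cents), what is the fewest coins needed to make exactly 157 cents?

4

Greedy: take as many of the largest coin as possible, then repeat with the remainder.
157 − 1×100→57 − 1×50→7 − 1×5→2 − 1×2→0
Total coins = 1 + 1 + 1 + 1 = 4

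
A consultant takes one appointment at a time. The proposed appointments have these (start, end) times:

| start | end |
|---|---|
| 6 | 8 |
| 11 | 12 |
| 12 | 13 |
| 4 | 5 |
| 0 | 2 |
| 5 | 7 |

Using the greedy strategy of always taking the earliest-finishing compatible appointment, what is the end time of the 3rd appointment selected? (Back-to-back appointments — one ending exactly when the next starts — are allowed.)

7

Greedy by earliest finish: after sorting by end time, pick each interval compatible with the last pick.
By end time: (0,2), (4,5), (5,7), (6,8), (11,12), (12,13).
Pick (0,2); next start ≥ 2 → (4,5); next start ≥ 5 → (5,7); next start ≥ 7 → (11,12); next start ≥ 12 → (12,13).
Selected: (0,2) (4,5) (5,7) (11,12) (12,13)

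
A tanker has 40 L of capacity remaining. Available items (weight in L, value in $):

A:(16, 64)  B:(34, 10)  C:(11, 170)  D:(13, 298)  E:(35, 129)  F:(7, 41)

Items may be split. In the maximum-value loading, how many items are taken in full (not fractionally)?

Greedy by value/weight ratio, highest first.
Ratios (sorted): D 22.92, C 15.45, F 5.86, A 4.00, E 3.69, B 0.29
take D (13 @ 298); take C (11 @ 170); take F (7 @ 41); take 9/16 of A → 36.00. Capacity used 40/40.
3 item(s) taken whole; one partial (take 9/16 of A).

3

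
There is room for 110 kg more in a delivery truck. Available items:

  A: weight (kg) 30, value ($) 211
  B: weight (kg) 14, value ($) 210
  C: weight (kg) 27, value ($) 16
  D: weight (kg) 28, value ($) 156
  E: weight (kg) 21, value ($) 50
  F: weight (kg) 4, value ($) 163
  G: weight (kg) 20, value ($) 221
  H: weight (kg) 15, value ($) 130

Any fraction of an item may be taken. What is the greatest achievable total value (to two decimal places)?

Greedy by value/weight ratio, highest first.
Order: F (163/4=40.75) > B (210/14=15.00) > G (221/20=11.05) > H (130/15=8.67) > A (211/30=7.03) > D (156/28=5.57) > E (50/21=2.38) > C (16/27=0.59)
Fill: take F (4 @ 163) → take B (14 @ 210) → take G (20 @ 221) → take H (15 @ 130) → take A (30 @ 211) → take 27/28 of D → 150.43; 110/110 used.
Total value = 1085.43

1085.43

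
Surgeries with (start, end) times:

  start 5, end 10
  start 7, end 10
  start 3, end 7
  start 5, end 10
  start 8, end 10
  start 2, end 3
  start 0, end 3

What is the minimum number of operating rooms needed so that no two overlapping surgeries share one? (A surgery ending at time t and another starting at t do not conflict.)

The answer is the maximum number of intervals overlapping at any instant.
starts: [0, 2, 3, 5, 5, 7, 8]
ends:   [3, 3, 7, 10, 10, 10, 10]
s0→1 s2→2 e3→1 e3→0 s3→1 s5→2 s5→3 e7→2 s7→3 s8→4  — peak 4.

4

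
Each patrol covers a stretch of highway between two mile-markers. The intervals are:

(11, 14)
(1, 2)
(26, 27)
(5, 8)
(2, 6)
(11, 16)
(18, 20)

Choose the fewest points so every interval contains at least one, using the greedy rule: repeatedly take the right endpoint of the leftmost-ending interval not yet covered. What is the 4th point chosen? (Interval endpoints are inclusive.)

Sort by right endpoint; whenever an interval is uncovered, place a point at its right end.
By right end: [1,2]  [2,6]  [5,8]  [11,14]  [11,16]  [18,20]  [26,27]
[1,2] uncovered → point at 2; [5,8] uncovered → point at 8; [11,14] uncovered → point at 14; [18,20] uncovered → point at 20; [26,27] uncovered → point at 27.
Points: 2, 8, 14, 20, 27 (5 total).

20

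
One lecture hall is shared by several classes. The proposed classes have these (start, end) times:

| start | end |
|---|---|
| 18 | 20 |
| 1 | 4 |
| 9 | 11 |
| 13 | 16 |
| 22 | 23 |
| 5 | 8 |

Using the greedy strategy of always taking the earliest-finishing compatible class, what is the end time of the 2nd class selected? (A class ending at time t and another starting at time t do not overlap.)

8

Sorted by end: (1,4)  (5,8)  (9,11)  (13,16)  (18,20)  (22,23)
take (1,4); take (5,8); take (9,11); take (13,16); take (18,20); take (22,23).
Selected: (1,4) (5,8) (9,11) (13,16) (18,20) (22,23)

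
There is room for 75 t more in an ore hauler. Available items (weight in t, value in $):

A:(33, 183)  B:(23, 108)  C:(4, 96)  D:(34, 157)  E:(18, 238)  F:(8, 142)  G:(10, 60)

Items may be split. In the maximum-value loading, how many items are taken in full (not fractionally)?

5

Sort by value per unit weight and fill in that order.
Order: C (96/4=24.00) > F (142/8=17.75) > E (238/18=13.22) > G (60/10=6.00) > A (183/33=5.55) > B (108/23=4.70) > D (157/34=4.62)
Fill: take C (4 @ 96) → take F (8 @ 142) → take E (18 @ 238) → take G (10 @ 60) → take A (33 @ 183) → take 2/23 of B → 9.39; 75/75 used.
5 item(s) taken whole; one partial (take 2/23 of B).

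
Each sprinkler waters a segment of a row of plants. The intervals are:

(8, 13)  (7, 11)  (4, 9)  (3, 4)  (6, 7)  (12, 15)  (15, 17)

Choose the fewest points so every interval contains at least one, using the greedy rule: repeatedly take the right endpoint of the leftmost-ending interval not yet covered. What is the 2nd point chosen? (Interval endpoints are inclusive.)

By right end: [3,4]  [6,7]  [4,9]  [7,11]  [8,13]  [12,15]  [15,17]
[3,4] uncovered → point at 4; [6,7] uncovered → point at 7; [8,13] uncovered → point at 13; [15,17] uncovered → point at 17.
Points: 4, 7, 13, 17 (4 total).

7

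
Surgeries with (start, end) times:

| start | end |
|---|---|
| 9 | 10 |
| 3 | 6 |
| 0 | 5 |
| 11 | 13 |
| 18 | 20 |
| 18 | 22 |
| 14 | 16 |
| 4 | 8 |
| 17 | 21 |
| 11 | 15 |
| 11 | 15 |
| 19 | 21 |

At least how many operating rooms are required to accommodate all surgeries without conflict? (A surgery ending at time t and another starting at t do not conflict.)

4

The answer is the maximum number of intervals overlapping at any instant.
Events (time:±→running): 0:+→1 3:+→2 4:+→3 5:-→2 6:-→1 8:-→0 9:+→1 10:-→0 11:+→1 11:+→2 11:+→3 13:-→2 14:+→3 15:-→2 15:-→1 16:-→0 17:+→1 18:+→2 18:+→3 19:+→4 … peak 4.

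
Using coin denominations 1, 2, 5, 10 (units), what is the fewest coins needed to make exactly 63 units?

8

63 − 6×10→3 − 1×2→1 − 1×1→0
Total coins = 6 + 1 + 1 = 8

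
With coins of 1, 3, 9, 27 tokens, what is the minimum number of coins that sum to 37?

3

37 = 1×27 + 1×9 + 1×1
Total coins = 1 + 1 + 1 = 3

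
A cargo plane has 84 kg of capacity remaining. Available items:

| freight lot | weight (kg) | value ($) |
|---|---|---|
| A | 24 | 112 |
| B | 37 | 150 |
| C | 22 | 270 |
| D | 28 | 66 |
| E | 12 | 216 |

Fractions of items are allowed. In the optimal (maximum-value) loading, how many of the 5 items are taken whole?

3

Order: E (216/12=18.00) > C (270/22=12.27) > A (112/24=4.67) > B (150/37=4.05) > D (66/28=2.36)
Fill: take E (12 @ 216) → take C (22 @ 270) → take A (24 @ 112) → take 26/37 of B → 105.41; 84/84 used.
3 item(s) taken whole; one partial (take 26/37 of B).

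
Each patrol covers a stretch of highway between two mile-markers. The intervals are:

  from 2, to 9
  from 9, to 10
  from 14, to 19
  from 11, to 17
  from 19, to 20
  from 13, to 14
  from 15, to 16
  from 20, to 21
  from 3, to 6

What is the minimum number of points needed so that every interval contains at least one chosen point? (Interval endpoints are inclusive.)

5

Sorted: [3,6] [2,9] [9,10] [13,14] [15,16] [11,17] [14,19] [19,20] [20,21]
{[3,6],[2,9]} hit by 6; {[9,10]} hit by 10; {[13,14]} hit by 14; {[15,16],[11,17],[14,19]} hit by 16; {[19,20],[20,21]} hit by 20.
Points: 6, 10, 14, 16, 20 (5 total).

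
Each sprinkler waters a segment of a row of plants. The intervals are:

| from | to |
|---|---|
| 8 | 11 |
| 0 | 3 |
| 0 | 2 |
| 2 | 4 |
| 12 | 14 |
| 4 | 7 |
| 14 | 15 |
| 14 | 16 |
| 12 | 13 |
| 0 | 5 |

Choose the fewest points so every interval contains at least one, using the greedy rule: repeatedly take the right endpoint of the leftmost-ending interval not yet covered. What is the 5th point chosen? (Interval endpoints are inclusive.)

Process intervals by earliest right end; each time one isn't hit yet, stab at its right endpoint.
By right end: [0,2]  [0,3]  [2,4]  [0,5]  [4,7]  [8,11]  [12,13]  [12,14]  [14,15]  [14,16]
[0,2] uncovered → point at 2; [4,7] uncovered → point at 7; [8,11] uncovered → point at 11; [12,13] uncovered → point at 13; [14,15] uncovered → point at 15.
Points: 2, 7, 11, 13, 15 (5 total).

15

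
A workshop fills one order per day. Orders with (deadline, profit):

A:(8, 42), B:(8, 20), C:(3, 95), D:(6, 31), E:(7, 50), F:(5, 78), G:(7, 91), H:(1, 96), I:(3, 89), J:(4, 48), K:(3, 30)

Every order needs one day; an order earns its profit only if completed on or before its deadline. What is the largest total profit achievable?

Take jobs in profit order; each goes to the latest open slot no later than its deadline.
By profit: H(d1,96), C(d3,95), G(d7,91), I(d3,89), F(d5,78), E(d7,50), J(d4,48), A(d8,42), D(d6,31), K(d3,30), B(d8,20)
H→slot 1; C→slot 3; G→slot 7; I→slot 2; F→slot 5; E→slot 6; J→slot 4; A→slot 8; D skipped; K skipped; B skipped.
Profit = 96 + 89 + 95 + 48 + 78 + 50 + 91 + 42 = 589

589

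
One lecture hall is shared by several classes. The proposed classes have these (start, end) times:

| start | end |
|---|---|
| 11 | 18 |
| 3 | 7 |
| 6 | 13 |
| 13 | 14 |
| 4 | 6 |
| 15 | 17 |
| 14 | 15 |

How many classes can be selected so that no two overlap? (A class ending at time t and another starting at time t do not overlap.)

By end time: (4,6), (3,7), (6,13), (13,14), (14,15), (15,17), (11,18).
Pick (4,6); next start ≥ 6 → (6,13); next start ≥ 13 → (13,14); next start ≥ 14 → (14,15); next start ≥ 15 → (15,17).
Selected 5 classes.

5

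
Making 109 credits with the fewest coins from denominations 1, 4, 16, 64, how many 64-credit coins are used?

109 = 1×64 + 2×16 + 3×4 + 1×1
Count of 64: 1

1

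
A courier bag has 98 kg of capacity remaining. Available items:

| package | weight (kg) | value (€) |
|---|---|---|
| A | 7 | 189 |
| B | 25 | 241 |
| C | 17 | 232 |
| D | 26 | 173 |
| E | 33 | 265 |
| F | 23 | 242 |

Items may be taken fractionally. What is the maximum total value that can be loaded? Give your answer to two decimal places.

Order: A (189/7=27.00) > C (232/17=13.65) > F (242/23=10.52) > B (241/25=9.64) > E (265/33=8.03) > D (173/26=6.65)
Fill: take A (7 @ 189) → take C (17 @ 232) → take F (23 @ 242) → take B (25 @ 241) → take 26/33 of E → 208.79; 98/98 used.
Total value = 1112.79

1112.79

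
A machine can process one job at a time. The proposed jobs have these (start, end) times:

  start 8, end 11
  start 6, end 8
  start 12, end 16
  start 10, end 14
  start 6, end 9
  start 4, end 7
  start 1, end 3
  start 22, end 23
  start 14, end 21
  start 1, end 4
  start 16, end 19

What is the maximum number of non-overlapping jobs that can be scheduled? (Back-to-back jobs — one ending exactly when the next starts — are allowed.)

Greedy by earliest finish: after sorting by end time, pick each interval compatible with the last pick.
Sorted by end: (1,3)  (1,4)  (4,7)  (6,8)  (6,9)  (8,11)  (10,14)  (12,16)  (16,19)  (14,21)  (22,23)
take (1,3); skip (1,4); take (4,7); take (8,11); take (12,16); take (16,19); take (22,23).
Selected 6 jobs.

6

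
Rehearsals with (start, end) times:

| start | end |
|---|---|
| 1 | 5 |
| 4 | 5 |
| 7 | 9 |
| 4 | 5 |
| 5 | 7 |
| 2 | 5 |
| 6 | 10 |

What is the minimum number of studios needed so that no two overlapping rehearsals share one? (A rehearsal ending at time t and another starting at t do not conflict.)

starts: [1, 2, 4, 4, 5, 6, 7]
ends:   [5, 5, 5, 5, 7, 9, 10]
s1→1 s2→2 s4→3 s4→4  — peak 4.

4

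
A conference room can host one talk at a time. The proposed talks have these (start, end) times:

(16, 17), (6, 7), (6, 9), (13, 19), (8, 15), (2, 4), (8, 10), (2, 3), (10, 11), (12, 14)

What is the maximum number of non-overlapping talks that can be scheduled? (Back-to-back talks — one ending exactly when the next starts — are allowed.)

Sorted by end: (2,3)  (2,4)  (6,7)  (6,9)  (8,10)  (10,11)  (12,14)  (8,15)  (16,17)  (13,19)
take (2,3); take (6,7); take (8,10); take (10,11); take (12,14); take (16,17).
Selected 6 talks.

6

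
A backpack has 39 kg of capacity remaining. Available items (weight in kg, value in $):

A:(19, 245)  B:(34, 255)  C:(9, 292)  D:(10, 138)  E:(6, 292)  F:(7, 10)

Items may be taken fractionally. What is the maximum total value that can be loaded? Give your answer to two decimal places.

902.53

Sort by value per unit weight and fill in that order.
Order: E (292/6=48.67) > C (292/9=32.44) > D (138/10=13.80) > A (245/19=12.89) > B (255/34=7.50) > F (10/7=1.43)
Fill: take E (6 @ 292) → take C (9 @ 292) → take D (10 @ 138) → take 14/19 of A → 180.53; 39/39 used.
Total value = 902.53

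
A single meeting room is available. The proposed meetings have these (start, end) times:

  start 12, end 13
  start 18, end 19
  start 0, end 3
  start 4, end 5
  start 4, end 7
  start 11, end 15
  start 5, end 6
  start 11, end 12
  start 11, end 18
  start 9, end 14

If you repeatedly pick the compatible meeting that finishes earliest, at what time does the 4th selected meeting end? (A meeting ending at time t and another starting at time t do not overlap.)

12

Sort by end time and greedily take each interval whose start is ≥ the last chosen end.
Sorted by end: (0,3)  (4,5)  (5,6)  (4,7)  (11,12)  (12,13)  (9,14)  (11,15)  (11,18)  (18,19)
take (0,3); take (4,5); take (5,6); take (11,12); take (12,13); skip (11,15); take (18,19).
Selected: (0,3) (4,5) (5,6) (11,12) (12,13) (18,19)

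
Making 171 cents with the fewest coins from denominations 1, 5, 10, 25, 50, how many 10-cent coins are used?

171 = 3×50 + 2×10 + 1×1
Count of 10: 2

2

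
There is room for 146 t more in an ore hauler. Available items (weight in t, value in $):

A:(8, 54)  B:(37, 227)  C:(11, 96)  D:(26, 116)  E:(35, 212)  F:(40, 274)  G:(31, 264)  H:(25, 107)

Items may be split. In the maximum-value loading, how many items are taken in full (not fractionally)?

5

Order: C (96/11=8.73) > G (264/31=8.52) > F (274/40=6.85) > A (54/8=6.75) > B (227/37=6.14) > E (212/35=6.06) > D (116/26=4.46) > H (107/25=4.28)
Fill: take C (11 @ 96) → take G (31 @ 264) → take F (40 @ 274) → take A (8 @ 54) → take B (37 @ 227) → take 19/35 of E → 115.09; 146/146 used.
5 item(s) taken whole; one partial (take 19/35 of E).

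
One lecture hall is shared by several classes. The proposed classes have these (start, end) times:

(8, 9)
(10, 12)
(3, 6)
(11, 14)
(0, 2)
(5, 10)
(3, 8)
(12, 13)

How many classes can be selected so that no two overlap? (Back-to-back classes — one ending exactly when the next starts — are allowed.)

5

Sort by end time and greedily take each interval whose start is ≥ the last chosen end.
Sorted by end: (0,2)  (3,6)  (3,8)  (8,9)  (5,10)  (10,12)  (12,13)  (11,14)
take (0,2); take (3,6); skip (3,8); take (8,9); take (10,12); take (12,13); skip (11,14).
Selected 5 classes.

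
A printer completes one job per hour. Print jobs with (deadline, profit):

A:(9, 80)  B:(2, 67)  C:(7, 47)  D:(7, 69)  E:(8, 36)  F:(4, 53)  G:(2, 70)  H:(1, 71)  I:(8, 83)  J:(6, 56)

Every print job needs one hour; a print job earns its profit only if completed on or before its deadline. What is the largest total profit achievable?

565

Sort by profit descending; place each in the latest free slot ≤ its deadline.
Profit order: I=83 A=80 H=71 G=70 D=69 B=67 J=56 F=53 C=47 E=36
Assign: I→slot 8, A→slot 9, H→slot 1, G→slot 2, D→slot 7, B skipped, J→slot 6, F→slot 4, C→slot 5, E→slot 3.
Slots: [1:H] [2:G] [3:E] [4:F] [5:C] [6:J] [7:D] [8:I] [9:A]
Profit = 71 + 70 + 36 + 53 + 47 + 56 + 69 + 83 + 80 = 565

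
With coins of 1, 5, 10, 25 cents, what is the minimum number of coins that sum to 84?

84 − 3×25→9 − 1×5→4 − 4×1→0
Total coins = 3 + 1 + 4 = 8

8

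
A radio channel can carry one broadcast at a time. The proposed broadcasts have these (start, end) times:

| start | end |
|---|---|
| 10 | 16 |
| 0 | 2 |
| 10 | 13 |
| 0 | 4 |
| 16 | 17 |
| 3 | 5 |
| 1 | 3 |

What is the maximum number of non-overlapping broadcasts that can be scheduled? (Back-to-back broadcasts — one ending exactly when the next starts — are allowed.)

Order by finish time; keep every interval that doesn't clash with the previous kept one.
Sorted by end: (0,2)  (1,3)  (0,4)  (3,5)  (10,13)  (10,16)  (16,17)
take (0,2); skip (1,3); skip (0,4); take (3,5); take (10,13); take (16,17).
Selected 4 broadcasts.

4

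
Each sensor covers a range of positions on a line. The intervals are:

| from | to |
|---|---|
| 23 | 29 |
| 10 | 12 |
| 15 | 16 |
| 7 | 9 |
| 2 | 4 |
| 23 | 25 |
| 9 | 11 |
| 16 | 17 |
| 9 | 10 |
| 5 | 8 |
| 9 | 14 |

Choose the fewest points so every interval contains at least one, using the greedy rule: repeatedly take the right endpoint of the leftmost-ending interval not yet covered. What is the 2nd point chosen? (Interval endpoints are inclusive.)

Sort by right endpoint; whenever an interval is uncovered, place a point at its right end.
By right end: [2,4]  [5,8]  [7,9]  [9,10]  [9,11]  [10,12]  [9,14]  [15,16]  [16,17]  [23,25]  [23,29]
[2,4] uncovered → point at 4; [5,8] uncovered → point at 8; [9,10] uncovered → point at 10; [15,16] uncovered → point at 16; [23,25] uncovered → point at 25.
Points: 4, 8, 10, 16, 25 (5 total).

8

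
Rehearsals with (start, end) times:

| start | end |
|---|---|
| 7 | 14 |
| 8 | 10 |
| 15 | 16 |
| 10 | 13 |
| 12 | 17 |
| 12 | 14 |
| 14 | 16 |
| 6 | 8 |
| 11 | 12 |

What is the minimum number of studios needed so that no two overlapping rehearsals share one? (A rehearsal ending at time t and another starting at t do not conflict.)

4

The answer is the maximum number of intervals overlapping at any instant.
starts: [6, 7, 8, 10, 11, 12, 12, 14, 15]
ends:   [8, 10, 12, 13, 14, 14, 16, 16, 17]
s6→1 s7→2 e8→1 s8→2 e10→1 s10→2 s11→3 e12→2 s12→3 s12→4  — peak 4.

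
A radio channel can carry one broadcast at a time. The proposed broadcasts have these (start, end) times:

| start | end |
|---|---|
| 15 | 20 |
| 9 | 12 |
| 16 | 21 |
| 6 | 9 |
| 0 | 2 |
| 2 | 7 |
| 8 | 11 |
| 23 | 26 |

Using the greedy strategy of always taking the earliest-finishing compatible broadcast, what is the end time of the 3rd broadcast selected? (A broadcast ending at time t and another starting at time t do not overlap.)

11

Order by finish time; keep every interval that doesn't clash with the previous kept one.
By end time: (0,2), (2,7), (6,9), (8,11), (9,12), (15,20), (16,21), (23,26).
Pick (0,2); next start ≥ 2 → (2,7); next start ≥ 7 → (8,11); next start ≥ 11 → (15,20); next start ≥ 20 → (23,26).
Selected: (0,2) (2,7) (8,11) (15,20) (23,26)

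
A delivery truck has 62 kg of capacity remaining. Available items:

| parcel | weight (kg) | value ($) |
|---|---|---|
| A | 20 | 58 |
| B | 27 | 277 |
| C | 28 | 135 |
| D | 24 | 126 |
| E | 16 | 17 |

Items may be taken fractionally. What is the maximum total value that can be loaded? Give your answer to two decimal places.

Order: B (277/27=10.26) > D (126/24=5.25) > C (135/28=4.82) > A (58/20=2.90) > E (17/16=1.06)
Fill: take B (27 @ 277) → take D (24 @ 126) → take 11/28 of C → 53.04; 62/62 used.
Total value = 456.04

456.04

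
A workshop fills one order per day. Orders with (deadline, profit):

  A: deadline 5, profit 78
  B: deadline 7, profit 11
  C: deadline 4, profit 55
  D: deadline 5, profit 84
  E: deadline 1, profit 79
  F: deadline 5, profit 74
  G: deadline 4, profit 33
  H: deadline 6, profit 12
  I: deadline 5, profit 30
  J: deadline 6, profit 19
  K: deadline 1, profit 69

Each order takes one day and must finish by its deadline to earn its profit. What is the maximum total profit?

400

Profit order: D=84 E=79 A=78 F=74 K=69 C=55 G=33 I=30 J=19 H=12 B=11
Assign: D→slot 5, E→slot 1, A→slot 4, F→slot 3, K skipped, C→slot 2, G skipped, I skipped, J→slot 6, H skipped, B→slot 7.
Slots: [1:E] [2:C] [3:F] [4:A] [5:D] [6:J] [7:B]
Profit = 79 + 55 + 74 + 78 + 84 + 19 + 11 = 400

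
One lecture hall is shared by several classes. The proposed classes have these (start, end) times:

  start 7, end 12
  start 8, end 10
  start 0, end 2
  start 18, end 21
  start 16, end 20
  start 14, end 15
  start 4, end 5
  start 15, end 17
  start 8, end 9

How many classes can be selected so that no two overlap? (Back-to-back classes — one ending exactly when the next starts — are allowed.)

By end time: (0,2), (4,5), (8,9), (8,10), (7,12), (14,15), (15,17), (16,20), (18,21).
Pick (0,2); next start ≥ 2 → (4,5); next start ≥ 5 → (8,9); next start ≥ 9 → (14,15); next start ≥ 15 → (15,17); next start ≥ 17 → (18,21).
Selected 6 classes.

6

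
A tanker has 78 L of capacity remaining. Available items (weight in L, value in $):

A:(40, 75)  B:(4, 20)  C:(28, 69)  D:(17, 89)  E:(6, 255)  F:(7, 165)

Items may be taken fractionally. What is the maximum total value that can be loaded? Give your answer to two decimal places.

628.00

Sort by value per unit weight and fill in that order.
Order: E (255/6=42.50) > F (165/7=23.57) > D (89/17=5.24) > B (20/4=5.00) > C (69/28=2.46) > A (75/40=1.88)
Fill: take E (6 @ 255) → take F (7 @ 165) → take D (17 @ 89) → take B (4 @ 20) → take C (28 @ 69) → take 16/40 of A → 30.00; 78/78 used.
Total value = 628.00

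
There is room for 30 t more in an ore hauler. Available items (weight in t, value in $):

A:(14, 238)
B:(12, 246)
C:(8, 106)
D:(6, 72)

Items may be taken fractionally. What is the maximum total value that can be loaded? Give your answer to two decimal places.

537.00

Order: B (246/12=20.50) > A (238/14=17.00) > C (106/8=13.25) > D (72/6=12.00)
Fill: take B (12 @ 246) → take A (14 @ 238) → take 4/8 of C → 53.00; 30/30 used.
Total value = 537.00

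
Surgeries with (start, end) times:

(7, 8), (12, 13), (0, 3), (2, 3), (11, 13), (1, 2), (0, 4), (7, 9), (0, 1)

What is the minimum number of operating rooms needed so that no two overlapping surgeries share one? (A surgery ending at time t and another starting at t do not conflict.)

3

Events (time:±→running): 0:+→1 0:+→2 0:+→3 … peak 3.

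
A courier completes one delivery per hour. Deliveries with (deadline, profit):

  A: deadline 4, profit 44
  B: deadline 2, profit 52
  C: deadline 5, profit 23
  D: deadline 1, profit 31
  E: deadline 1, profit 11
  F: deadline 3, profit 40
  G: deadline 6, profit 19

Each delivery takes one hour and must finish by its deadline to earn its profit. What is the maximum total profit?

Profit order: B=52 A=44 F=40 D=31 C=23 G=19 E=11
Assign: B→slot 2, A→slot 4, F→slot 3, D→slot 1, C→slot 5, G→slot 6, E skipped.
Slots: [1:D] [2:B] [3:F] [4:A] [5:C] [6:G]
Profit = 31 + 52 + 40 + 44 + 23 + 19 = 209

209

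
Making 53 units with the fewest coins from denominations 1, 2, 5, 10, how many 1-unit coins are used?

1

53 − 5×10→3 − 1×2→1 − 1×1→0
Count of 1: 1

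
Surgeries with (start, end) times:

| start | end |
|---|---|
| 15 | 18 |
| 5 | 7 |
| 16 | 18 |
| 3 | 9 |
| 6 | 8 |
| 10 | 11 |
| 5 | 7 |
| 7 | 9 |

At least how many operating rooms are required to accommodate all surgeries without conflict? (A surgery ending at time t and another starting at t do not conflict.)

4

starts: [3, 5, 5, 6, 7, 10, 15, 16]
ends:   [7, 7, 8, 9, 9, 11, 18, 18]
s3→1 s5→2 s5→3 s6→4  — peak 4.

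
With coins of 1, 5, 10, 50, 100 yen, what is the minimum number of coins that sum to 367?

8

Use the largest denomination that fits, subtract, and repeat.
367 = 3×100 + 1×50 + 1×10 + 1×5 + 2×1
Total coins = 3 + 1 + 1 + 1 + 2 = 8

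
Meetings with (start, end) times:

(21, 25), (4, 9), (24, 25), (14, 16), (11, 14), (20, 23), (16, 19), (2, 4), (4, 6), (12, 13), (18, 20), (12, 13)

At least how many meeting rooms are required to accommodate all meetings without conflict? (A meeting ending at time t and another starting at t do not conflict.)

3

starts: [2, 4, 4, 11, 12, 12, 14, 16, 18, 20, 21, 24]
ends:   [4, 6, 9, 13, 13, 14, 16, 19, 20, 23, 25, 25]
s2→1 e4→0 s4→1 s4→2 e6→1 e9→0 s11→1 s12→2 s12→3  — peak 3.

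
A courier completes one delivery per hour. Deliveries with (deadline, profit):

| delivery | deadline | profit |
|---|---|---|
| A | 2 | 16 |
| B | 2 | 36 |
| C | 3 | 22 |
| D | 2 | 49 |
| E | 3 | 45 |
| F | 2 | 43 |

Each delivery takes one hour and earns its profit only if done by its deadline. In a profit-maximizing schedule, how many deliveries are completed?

Profit order: D=49 E=45 F=43 B=36 C=22 A=16
Assign: D→slot 2, E→slot 3, F→slot 1, B skipped, C skipped, A skipped.
Slots: [1:F] [2:D] [3:E]
3 of 6 scheduled.

3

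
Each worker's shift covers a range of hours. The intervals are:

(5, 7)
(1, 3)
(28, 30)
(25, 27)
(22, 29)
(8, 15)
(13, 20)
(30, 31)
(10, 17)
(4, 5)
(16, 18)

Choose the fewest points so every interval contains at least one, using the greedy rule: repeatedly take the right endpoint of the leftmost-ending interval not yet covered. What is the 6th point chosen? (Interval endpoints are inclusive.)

30

By right end: [1,3]  [4,5]  [5,7]  [8,15]  [10,17]  [16,18]  [13,20]  [25,27]  [22,29]  [28,30]  [30,31]
[1,3] uncovered → point at 3; [4,5] uncovered → point at 5; [8,15] uncovered → point at 15; [16,18] uncovered → point at 18; [25,27] uncovered → point at 27; [28,30] uncovered → point at 30.
Points: 3, 5, 15, 18, 27, 30 (6 total).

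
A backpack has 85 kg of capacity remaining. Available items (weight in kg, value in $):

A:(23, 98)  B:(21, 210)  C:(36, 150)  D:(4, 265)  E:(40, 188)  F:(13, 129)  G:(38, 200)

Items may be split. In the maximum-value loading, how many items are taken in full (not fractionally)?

4

Greedy by value/weight ratio, highest first.
Ratios (sorted): D 66.25, B 10.00, F 9.92, G 5.26, E 4.70, A 4.26, C 4.17
take D (4 @ 265); take B (21 @ 210); take F (13 @ 129); take G (38 @ 200); take 9/40 of E → 42.30. Capacity used 85/85.
4 item(s) taken whole; one partial (take 9/40 of E).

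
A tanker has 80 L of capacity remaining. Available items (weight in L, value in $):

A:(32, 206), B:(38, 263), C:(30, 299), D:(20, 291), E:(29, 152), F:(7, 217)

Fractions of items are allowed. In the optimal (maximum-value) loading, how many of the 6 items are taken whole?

Order: F (217/7=31.00) > D (291/20=14.55) > C (299/30=9.97) > B (263/38=6.92) > A (206/32=6.44) > E (152/29=5.24)
Fill: take F (7 @ 217) → take D (20 @ 291) → take C (30 @ 299) → take 23/38 of B → 159.18; 80/80 used.
3 item(s) taken whole; one partial (take 23/38 of B).

3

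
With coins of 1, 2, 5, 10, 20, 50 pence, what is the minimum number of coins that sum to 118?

6

118 = 2×50 + 1×10 + 1×5 + 1×2 + 1×1
Total coins = 2 + 1 + 1 + 1 + 1 = 6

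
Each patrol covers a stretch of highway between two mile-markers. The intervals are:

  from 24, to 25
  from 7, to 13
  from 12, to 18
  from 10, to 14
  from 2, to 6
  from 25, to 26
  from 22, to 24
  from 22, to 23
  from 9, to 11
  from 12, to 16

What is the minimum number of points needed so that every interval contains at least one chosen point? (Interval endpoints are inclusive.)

Sort by right endpoint; whenever an interval is uncovered, place a point at its right end.
By right end: [2,6]  [9,11]  [7,13]  [10,14]  [12,16]  [12,18]  [22,23]  [22,24]  [24,25]  [25,26]
[2,6] uncovered → point at 6; [9,11] uncovered → point at 11; [12,16] uncovered → point at 16; [22,23] uncovered → point at 23; [24,25] uncovered → point at 25.
Points: 6, 11, 16, 23, 25 (5 total).

5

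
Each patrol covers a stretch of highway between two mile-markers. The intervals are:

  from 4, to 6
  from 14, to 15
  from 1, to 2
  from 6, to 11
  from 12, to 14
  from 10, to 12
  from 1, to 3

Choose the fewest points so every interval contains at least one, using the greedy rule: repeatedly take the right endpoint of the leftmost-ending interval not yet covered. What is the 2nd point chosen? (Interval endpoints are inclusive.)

By right end: [1,2]  [1,3]  [4,6]  [6,11]  [10,12]  [12,14]  [14,15]
[1,2] uncovered → point at 2; [4,6] uncovered → point at 6; [10,12] uncovered → point at 12; [14,15] uncovered → point at 15.
Points: 2, 6, 12, 15 (4 total).

6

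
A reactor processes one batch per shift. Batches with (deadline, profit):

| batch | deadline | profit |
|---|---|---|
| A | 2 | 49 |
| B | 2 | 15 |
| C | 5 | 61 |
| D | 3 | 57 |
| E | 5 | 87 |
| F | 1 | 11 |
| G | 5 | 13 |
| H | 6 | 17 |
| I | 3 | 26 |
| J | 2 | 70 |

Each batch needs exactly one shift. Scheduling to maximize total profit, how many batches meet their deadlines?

6

By profit: E(d5,87), J(d2,70), C(d5,61), D(d3,57), A(d2,49), I(d3,26), H(d6,17), B(d2,15), G(d5,13), F(d1,11)
E→slot 5; J→slot 2; C→slot 4; D→slot 3; A→slot 1; I skipped; H→slot 6; B skipped; G skipped; F skipped.
6 of 10 scheduled.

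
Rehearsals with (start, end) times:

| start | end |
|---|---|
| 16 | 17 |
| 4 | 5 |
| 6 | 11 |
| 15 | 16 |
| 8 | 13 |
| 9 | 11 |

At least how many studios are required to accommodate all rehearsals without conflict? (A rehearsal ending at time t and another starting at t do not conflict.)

3

Events (time:±→running): 4:+→1 5:-→0 6:+→1 8:+→2 9:+→3 … peak 3.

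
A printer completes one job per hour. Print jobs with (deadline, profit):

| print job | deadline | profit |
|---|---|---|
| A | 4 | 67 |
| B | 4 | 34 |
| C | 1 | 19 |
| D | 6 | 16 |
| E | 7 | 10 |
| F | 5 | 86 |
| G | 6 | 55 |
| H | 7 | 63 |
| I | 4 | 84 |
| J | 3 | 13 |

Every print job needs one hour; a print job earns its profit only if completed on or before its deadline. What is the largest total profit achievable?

408

Sort by profit descending; place each in the latest free slot ≤ its deadline.
By profit: F(d5,86), I(d4,84), A(d4,67), H(d7,63), G(d6,55), B(d4,34), C(d1,19), D(d6,16), J(d3,13), E(d7,10)
F→slot 5; I→slot 4; A→slot 3; H→slot 7; G→slot 6; B→slot 2; C→slot 1; D skipped; J skipped; E skipped.
Profit = 19 + 34 + 67 + 84 + 86 + 55 + 63 = 408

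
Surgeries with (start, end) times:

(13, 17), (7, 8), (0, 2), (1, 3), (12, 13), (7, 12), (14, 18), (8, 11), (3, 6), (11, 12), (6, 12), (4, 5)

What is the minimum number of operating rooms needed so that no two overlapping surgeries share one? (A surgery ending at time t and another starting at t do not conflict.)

3

starts: [0, 1, 3, 4, 6, 7, 7, 8, 11, 12, 13, 14]
ends:   [2, 3, 5, 6, 8, 11, 12, 12, 12, 13, 17, 18]
s0→1 s1→2 e2→1 e3→0 s3→1 s4→2 e5→1 e6→0 s6→1 s7→2 s7→3  — peak 3.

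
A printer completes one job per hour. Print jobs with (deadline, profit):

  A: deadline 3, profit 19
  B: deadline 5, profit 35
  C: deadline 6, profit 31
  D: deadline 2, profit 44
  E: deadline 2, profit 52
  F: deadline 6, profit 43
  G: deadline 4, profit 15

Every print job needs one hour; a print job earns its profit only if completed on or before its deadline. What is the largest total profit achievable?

Profit order: E=52 D=44 F=43 B=35 C=31 A=19 G=15
Assign: E→slot 2, D→slot 1, F→slot 6, B→slot 5, C→slot 4, A→slot 3, G skipped.
Slots: [1:D] [2:E] [3:A] [4:C] [5:B] [6:F]
Profit = 44 + 52 + 19 + 31 + 35 + 43 = 224

224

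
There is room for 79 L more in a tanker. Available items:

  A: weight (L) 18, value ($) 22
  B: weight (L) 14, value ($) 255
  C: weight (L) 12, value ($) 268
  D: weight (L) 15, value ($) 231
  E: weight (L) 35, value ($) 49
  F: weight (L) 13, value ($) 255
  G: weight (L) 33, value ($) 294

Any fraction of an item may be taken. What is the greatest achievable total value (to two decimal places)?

1231.73

Sort by value per unit weight and fill in that order.
Ratios (sorted): C 22.33, F 19.62, B 18.21, D 15.40, G 8.91, E 1.40, A 1.22
take C (12 @ 268); take F (13 @ 255); take B (14 @ 255); take D (15 @ 231); take 25/33 of G → 222.73. Capacity used 79/79.
Total value = 1231.73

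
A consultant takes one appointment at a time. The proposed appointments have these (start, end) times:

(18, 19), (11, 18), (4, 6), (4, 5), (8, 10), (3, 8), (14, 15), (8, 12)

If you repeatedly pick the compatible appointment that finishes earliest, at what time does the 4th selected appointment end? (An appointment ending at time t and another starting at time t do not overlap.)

19

By end time: (4,5), (4,6), (3,8), (8,10), (8,12), (14,15), (11,18), (18,19).
Pick (4,5); next start ≥ 5 → (8,10); next start ≥ 10 → (14,15); next start ≥ 15 → (18,19).
Selected: (4,5) (8,10) (14,15) (18,19)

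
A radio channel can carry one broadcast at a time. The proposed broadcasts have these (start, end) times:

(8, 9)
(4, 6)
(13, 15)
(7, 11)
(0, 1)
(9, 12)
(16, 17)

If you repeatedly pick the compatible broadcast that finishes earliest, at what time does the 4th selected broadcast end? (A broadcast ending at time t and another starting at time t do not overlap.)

Sort by end time and greedily take each interval whose start is ≥ the last chosen end.
By end time: (0,1), (4,6), (8,9), (7,11), (9,12), (13,15), (16,17).
Pick (0,1); next start ≥ 1 → (4,6); next start ≥ 6 → (8,9); next start ≥ 9 → (9,12); next start ≥ 12 → (13,15); next start ≥ 15 → (16,17).
Selected: (0,1) (4,6) (8,9) (9,12) (13,15) (16,17)

12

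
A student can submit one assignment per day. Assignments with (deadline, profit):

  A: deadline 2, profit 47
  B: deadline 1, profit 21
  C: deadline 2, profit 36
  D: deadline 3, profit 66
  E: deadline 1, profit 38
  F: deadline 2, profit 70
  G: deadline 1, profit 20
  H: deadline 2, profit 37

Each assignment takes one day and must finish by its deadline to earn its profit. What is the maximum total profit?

183

Take jobs in profit order; each goes to the latest open slot no later than its deadline.
By profit: F(d2,70), D(d3,66), A(d2,47), E(d1,38), H(d2,37), C(d2,36), B(d1,21), G(d1,20)
F→slot 2; D→slot 3; A→slot 1; E skipped; H skipped; C skipped; B skipped; G skipped.
Profit = 47 + 70 + 66 = 183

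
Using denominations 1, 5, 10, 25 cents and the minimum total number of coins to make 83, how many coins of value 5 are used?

Greedy: take as many of the largest coin as possible, then repeat with the remainder.
83 = 3×25 + 1×5 + 3×1
Count of 5: 1

1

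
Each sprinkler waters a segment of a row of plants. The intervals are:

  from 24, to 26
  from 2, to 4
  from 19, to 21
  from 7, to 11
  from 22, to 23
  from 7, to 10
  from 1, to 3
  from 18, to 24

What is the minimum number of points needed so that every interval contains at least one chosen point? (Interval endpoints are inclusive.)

5

Process intervals by earliest right end; each time one isn't hit yet, stab at its right endpoint.
By right end: [1,3]  [2,4]  [7,10]  [7,11]  [19,21]  [22,23]  [18,24]  [24,26]
[1,3] uncovered → point at 3; [7,10] uncovered → point at 10; [19,21] uncovered → point at 21; [22,23] uncovered → point at 23; [24,26] uncovered → point at 26.
Points: 3, 10, 21, 23, 26 (5 total).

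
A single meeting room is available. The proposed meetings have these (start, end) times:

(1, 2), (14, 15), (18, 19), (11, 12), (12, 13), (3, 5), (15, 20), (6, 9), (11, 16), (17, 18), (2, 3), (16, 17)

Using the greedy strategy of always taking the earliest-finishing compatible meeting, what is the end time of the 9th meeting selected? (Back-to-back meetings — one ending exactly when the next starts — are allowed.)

18

Sorted by end: (1,2)  (2,3)  (3,5)  (6,9)  (11,12)  (12,13)  (14,15)  (11,16)  (16,17)  (17,18)  (18,19)  (15,20)
take (1,2); take (2,3); take (3,5); take (6,9); take (11,12); take (12,13); take (14,15); take (16,17); take (17,18); take (18,19); skip (15,20).
Selected: (1,2) (2,3) (3,5) (6,9) (11,12) (12,13) (14,15) (16,17) (17,18) (18,19)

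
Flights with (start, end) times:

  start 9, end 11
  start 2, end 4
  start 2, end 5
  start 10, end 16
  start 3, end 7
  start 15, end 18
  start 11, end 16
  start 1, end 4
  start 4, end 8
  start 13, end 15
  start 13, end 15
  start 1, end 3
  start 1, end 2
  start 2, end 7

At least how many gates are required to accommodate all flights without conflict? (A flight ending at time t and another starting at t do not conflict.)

The answer is the maximum number of intervals overlapping at any instant.
Events (time:±→running): 1:+→1 1:+→2 1:+→3 2:-→2 2:+→3 2:+→4 2:+→5 … peak 5.

5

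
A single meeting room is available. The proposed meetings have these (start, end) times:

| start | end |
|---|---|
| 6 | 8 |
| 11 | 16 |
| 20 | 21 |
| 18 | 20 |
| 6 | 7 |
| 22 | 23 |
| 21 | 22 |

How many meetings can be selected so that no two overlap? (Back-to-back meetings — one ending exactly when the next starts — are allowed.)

6

Sort by end time and greedily take each interval whose start is ≥ the last chosen end.
Sorted by end: (6,7)  (6,8)  (11,16)  (18,20)  (20,21)  (21,22)  (22,23)
take (6,7); take (11,16); take (18,20); take (20,21); take (21,22); take (22,23).
Selected 6 meetings.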